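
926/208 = 463/104= 4.45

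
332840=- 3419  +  336259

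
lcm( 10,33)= 330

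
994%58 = 8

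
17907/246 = 5969/82 = 72.79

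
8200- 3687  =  4513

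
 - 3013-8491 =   -  11504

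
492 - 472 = 20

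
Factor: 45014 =2^1 * 71^1 * 317^1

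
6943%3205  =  533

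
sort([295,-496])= [ - 496,  295 ] 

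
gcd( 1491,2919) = 21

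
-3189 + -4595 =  - 7784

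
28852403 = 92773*311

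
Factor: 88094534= 2^1*11^2*364027^1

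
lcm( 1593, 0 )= 0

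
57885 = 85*681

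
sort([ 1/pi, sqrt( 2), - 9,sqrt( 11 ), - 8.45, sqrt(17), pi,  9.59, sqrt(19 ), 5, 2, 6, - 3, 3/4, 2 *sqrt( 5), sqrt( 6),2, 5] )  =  [ - 9,-8.45 , - 3,1/pi , 3/4 , sqrt( 2 ),2,2,  sqrt(6), pi,sqrt( 11 ), sqrt(17),sqrt( 19) , 2*sqrt( 5 ),5,5, 6,9.59 ]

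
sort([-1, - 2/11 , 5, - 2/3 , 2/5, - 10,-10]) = [ - 10, - 10,-1, - 2/3, - 2/11 , 2/5,5]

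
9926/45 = 220 + 26/45 = 220.58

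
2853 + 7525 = 10378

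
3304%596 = 324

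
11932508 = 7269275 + 4663233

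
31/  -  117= - 1 + 86/117=- 0.26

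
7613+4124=11737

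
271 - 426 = - 155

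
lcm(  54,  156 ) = 1404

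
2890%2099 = 791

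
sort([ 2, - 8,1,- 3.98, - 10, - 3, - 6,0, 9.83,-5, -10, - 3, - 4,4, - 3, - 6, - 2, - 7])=[ - 10, - 10, - 8, - 7, - 6,  -  6,-5, - 4,  -  3.98, - 3, - 3, - 3, - 2, 0,1 , 2,4,9.83] 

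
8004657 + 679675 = 8684332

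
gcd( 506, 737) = 11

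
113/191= 113/191  =  0.59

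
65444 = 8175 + 57269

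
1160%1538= 1160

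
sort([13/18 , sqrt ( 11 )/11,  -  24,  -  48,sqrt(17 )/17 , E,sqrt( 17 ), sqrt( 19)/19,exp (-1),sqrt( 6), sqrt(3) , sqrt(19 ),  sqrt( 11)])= [ - 48, - 24 , sqrt( 19) /19, sqrt ( 17 )/17, sqrt (11) /11, exp (-1),13/18 , sqrt ( 3 ), sqrt(6 ),E,  sqrt(11 ), sqrt(17 ), sqrt(19 ) ] 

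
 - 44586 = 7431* ( - 6)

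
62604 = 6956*9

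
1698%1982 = 1698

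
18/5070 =3/845 = 0.00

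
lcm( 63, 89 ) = 5607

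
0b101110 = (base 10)46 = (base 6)114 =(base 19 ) 28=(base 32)1e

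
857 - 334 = 523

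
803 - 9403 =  -8600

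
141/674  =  141/674 = 0.21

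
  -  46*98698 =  - 4540108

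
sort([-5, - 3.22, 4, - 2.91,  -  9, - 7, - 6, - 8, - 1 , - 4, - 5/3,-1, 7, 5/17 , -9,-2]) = [ - 9 ,-9,-8,-7,-6, - 5 , - 4 , - 3.22, - 2.91,-2,  -  5/3,-1, - 1, 5/17 , 4,7 ]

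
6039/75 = 2013/25= 80.52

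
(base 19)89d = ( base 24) 580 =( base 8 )6000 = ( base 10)3072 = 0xc00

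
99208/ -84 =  - 1182 + 20/21= - 1181.05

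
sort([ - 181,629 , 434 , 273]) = [ -181,273,434,629]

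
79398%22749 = 11151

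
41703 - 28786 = 12917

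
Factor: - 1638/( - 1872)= 7/8= 2^( - 3)* 7^1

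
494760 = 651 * 760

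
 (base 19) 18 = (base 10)27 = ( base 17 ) 1A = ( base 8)33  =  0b11011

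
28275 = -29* ( - 975 )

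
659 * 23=15157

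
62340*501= 31232340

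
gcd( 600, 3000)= 600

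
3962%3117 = 845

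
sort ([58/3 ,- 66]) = [-66,  58/3]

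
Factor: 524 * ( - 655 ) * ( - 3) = 2^2*3^1*5^1 * 131^2=1029660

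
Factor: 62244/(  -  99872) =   -  2^ ( - 3)*3^2*7^1*13^1*19^1 * 3121^(  -  1) =- 15561/24968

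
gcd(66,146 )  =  2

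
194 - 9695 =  - 9501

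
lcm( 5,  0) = 0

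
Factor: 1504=2^5 * 47^1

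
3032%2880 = 152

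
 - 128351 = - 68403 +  - 59948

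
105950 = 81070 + 24880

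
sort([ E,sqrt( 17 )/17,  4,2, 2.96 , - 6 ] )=[ - 6, sqrt(17 ) /17, 2 , E,2.96,  4 ]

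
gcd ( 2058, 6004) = 2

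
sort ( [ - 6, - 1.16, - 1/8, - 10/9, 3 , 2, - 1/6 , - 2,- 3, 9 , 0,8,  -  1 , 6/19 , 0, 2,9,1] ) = [ - 6, - 3, - 2, - 1.16, - 10/9 , - 1 , - 1/6, - 1/8,0, 0,6/19 , 1,2,2, 3 , 8, 9, 9 ] 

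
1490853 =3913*381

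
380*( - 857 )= - 325660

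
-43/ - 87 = 43/87 = 0.49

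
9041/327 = 27+212/327  =  27.65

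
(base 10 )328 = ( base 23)E6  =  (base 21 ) FD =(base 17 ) 125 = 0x148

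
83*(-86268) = -7160244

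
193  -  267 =-74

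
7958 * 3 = 23874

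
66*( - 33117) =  - 2185722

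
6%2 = 0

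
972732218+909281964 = 1882014182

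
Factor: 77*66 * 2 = 10164 = 2^2*3^1*7^1*11^2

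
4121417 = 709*5813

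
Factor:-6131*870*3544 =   -  2^4  *3^1*5^1 * 29^1*443^1*6131^1  =  - 18903589680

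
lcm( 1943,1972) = 132124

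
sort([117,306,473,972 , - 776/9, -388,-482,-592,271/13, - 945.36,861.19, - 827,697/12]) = [ - 945.36, - 827, - 592, - 482, - 388,  -  776/9,271/13,697/12,117,306,473,861.19 , 972]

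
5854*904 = 5292016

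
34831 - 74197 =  - 39366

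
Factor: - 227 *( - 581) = 7^1 * 83^1*227^1 = 131887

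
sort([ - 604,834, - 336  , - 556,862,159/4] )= [ - 604,- 556,  -  336,159/4,834,862]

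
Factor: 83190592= 2^6*1299853^1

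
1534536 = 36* 42626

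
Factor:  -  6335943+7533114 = 1197171 =3^2*19^1 * 7001^1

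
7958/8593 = 7958/8593 = 0.93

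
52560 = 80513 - 27953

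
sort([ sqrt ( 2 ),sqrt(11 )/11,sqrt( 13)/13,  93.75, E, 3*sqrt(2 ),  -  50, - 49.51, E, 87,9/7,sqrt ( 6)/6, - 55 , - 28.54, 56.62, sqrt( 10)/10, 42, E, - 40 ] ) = [ -55  , - 50, - 49.51, - 40, - 28.54, sqrt ( 13 ) /13,  sqrt(11 )/11,sqrt(10 ) /10, sqrt( 6)/6,9/7, sqrt(2 ),  E,E, E,3*sqrt ( 2) , 42, 56.62, 87,93.75]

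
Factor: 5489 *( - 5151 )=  - 3^1* 11^1*17^1*101^1*499^1 = - 28273839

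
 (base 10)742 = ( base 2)1011100110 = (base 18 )254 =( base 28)qe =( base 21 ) 1E7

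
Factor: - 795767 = - 7^1*79^1 * 1439^1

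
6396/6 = 1066= 1066.00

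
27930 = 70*399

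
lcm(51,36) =612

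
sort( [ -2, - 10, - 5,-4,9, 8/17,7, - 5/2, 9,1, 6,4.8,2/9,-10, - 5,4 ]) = [  -  10, - 10, - 5, -5,-4, - 5/2,- 2,2/9,8/17,1,4,4.8,6, 7,9 , 9 ]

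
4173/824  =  4173/824 = 5.06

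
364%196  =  168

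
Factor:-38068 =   -  2^2*31^1 * 307^1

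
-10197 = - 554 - 9643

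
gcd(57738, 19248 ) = 6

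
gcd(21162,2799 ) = 3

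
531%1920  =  531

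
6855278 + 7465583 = 14320861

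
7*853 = 5971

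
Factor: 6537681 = 3^2*23^1*31583^1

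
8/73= 8/73=0.11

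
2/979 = 2/979 = 0.00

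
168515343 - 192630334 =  - 24114991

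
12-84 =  - 72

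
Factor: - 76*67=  - 2^2*19^1* 67^1 = - 5092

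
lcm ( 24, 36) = 72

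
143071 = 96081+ 46990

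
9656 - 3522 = 6134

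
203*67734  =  13750002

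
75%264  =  75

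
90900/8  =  11362 + 1/2 = 11362.50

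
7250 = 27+7223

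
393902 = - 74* ( - 5323 )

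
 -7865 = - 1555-6310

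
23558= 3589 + 19969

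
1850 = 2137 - 287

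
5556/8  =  694+1/2 = 694.50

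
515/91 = 5 + 60/91  =  5.66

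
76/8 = 9 + 1/2 = 9.50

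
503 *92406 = 46480218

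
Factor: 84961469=677^1*125497^1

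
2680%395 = 310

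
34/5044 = 17/2522 = 0.01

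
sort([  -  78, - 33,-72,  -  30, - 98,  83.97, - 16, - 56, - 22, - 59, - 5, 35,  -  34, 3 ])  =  [ - 98, - 78,-72,- 59,-56  , - 34,  -  33,  -  30, - 22, - 16,  -  5,  3,35,  83.97 ]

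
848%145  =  123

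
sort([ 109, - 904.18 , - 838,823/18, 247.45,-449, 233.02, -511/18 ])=[ - 904.18, - 838 , - 449, - 511/18 , 823/18, 109,  233.02,247.45] 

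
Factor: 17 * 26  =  2^1*13^1*17^1 = 442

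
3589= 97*37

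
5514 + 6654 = 12168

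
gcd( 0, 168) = 168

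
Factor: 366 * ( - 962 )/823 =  - 352092/823 = - 2^2*3^1*13^1*37^1*61^1*823^( - 1) 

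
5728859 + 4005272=9734131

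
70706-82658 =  - 11952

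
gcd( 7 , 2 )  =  1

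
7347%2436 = 39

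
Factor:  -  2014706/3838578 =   -  3^( - 1) * 53^(  -  1 )*12071^(-1 )*1007353^1 = -1007353/1919289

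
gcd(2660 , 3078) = 38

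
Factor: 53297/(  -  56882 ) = -2^(  -  1) * 7^( - 1)*17^ ( - 1) * 223^1 = - 223/238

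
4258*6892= 29346136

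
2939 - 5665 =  - 2726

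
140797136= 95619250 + 45177886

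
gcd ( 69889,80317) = 1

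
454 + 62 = 516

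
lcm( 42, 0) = 0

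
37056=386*96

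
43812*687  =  30098844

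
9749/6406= 1 + 3343/6406 = 1.52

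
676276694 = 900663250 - 224386556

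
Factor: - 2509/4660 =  - 2^ (  -  2)*5^( - 1 )*13^1 * 193^1*233^(  -  1 )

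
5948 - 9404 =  - 3456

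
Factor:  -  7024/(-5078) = 2^3*439^1 * 2539^ ( - 1) = 3512/2539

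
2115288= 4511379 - 2396091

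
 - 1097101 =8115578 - 9212679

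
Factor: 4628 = 2^2 * 13^1*89^1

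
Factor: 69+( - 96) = - 27=- 3^3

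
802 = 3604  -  2802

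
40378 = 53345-12967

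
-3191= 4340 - 7531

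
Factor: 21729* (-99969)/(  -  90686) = 2172226401/90686  =  2^( - 1)*3^2 * 47^1*709^1 * 7243^1 * 45343^( - 1) 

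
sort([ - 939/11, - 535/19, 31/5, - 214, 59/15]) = [ - 214,-939/11, - 535/19, 59/15, 31/5]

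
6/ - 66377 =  - 1 + 66371/66377= - 0.00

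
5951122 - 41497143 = -35546021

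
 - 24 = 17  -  41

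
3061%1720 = 1341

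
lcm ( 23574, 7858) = 23574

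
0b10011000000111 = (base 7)40245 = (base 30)aof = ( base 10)9735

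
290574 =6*48429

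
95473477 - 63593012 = 31880465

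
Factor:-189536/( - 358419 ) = 2^5*3^( - 1 )  *  37^( - 1) * 3229^( - 1 ) * 5923^1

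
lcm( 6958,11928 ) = 83496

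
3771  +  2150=5921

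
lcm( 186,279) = 558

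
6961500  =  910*7650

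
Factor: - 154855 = -5^1*30971^1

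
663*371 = 245973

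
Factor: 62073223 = 79^1*785737^1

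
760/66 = 380/33 = 11.52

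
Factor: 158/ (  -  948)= - 2^( - 1 )*3^( - 1 ) = - 1/6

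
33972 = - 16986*( - 2)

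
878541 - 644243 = 234298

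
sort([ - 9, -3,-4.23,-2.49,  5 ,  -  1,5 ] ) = [ - 9 , - 4.23,-3, - 2.49, - 1,5, 5]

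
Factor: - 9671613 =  - 3^1*7^1*41^1*47^1 * 239^1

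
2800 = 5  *560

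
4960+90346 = 95306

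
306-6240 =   -  5934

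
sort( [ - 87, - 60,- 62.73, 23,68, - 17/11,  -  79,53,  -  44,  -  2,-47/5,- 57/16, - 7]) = [  -  87 ,  -  79, -62.73, -60,-44, - 47/5 ,-7,  -  57/16  , - 2,-17/11,23,53,  68 ]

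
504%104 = 88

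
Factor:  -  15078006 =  - 2^1*3^2*837667^1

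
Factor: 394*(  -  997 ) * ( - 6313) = 2^1*59^1*107^1*197^1 * 997^1= 2479860034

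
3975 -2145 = 1830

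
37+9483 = 9520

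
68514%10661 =4548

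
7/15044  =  7/15044 = 0.00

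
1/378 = 1/378  =  0.00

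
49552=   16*3097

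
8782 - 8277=505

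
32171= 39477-7306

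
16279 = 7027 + 9252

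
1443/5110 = 1443/5110 = 0.28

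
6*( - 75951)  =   - 455706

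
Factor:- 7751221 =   -  19^1*407959^1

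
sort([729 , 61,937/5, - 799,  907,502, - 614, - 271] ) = [ - 799, - 614, - 271,61,  937/5,502,729,907 ] 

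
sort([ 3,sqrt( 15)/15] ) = [ sqrt(15 ) /15, 3]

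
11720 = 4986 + 6734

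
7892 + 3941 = 11833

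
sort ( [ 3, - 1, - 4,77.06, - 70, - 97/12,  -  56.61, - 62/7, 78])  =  [-70, - 56.61, - 62/7, - 97/12, - 4, - 1, 3,77.06,78]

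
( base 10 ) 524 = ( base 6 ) 2232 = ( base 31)gs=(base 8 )1014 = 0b1000001100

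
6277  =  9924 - 3647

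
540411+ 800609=1341020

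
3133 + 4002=7135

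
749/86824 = 749/86824 = 0.01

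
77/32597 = 77/32597 = 0.00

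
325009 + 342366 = 667375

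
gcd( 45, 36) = 9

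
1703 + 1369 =3072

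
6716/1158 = 3358/579 = 5.80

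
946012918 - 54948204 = 891064714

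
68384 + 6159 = 74543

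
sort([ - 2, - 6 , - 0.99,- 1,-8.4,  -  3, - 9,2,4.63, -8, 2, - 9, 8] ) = [ - 9, - 9, - 8.4,-8,-6 , - 3 , - 2, - 1 , - 0.99, 2, 2, 4.63 , 8]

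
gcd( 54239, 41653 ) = 1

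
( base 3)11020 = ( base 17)6C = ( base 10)114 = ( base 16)72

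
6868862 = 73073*94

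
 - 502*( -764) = 383528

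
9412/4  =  2353 = 2353.00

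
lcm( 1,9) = 9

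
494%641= 494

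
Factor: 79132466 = 2^1*7^1 * 23^1*245753^1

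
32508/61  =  32508/61 = 532.92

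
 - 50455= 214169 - 264624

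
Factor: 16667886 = 2^1 * 3^1 *2777981^1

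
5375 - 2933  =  2442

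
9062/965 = 9062/965 = 9.39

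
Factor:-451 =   -  11^1*41^1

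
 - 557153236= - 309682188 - 247471048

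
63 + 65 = 128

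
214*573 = 122622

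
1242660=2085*596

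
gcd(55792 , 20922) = 6974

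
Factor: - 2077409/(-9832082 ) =2^( - 1) * 13^(-2) * 19^( - 1)*1531^(-1 ) * 2077409^1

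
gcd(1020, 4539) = 51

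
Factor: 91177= 73^1 * 1249^1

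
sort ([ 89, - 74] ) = [ - 74,  89 ] 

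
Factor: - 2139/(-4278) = 1/2 = 2^( - 1) 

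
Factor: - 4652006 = - 2^1 * 29^1*80207^1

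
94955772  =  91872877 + 3082895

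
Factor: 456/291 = 152/97 = 2^3*19^1 * 97^(  -  1)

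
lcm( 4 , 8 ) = 8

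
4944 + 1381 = 6325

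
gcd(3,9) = 3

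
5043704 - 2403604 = 2640100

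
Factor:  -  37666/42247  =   - 2^1*37^1*83^( - 1 ) = - 74/83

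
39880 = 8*4985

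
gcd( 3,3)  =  3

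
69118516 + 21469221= 90587737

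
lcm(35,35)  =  35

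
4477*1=4477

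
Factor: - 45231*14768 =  - 667971408=- 2^4 * 3^1*13^1 * 71^1*15077^1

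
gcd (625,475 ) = 25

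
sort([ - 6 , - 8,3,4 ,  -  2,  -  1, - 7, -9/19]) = [ - 8, -7, - 6 , - 2,  -  1, - 9/19,3,4 ] 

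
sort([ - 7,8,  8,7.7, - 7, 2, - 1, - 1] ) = [-7, - 7, - 1, - 1, 2 , 7.7,8,8 ]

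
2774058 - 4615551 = -1841493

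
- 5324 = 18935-24259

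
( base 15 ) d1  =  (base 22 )8k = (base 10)196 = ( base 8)304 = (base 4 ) 3010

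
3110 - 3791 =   -  681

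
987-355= 632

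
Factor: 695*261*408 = 74009160= 2^3*3^3*5^1*17^1 * 29^1*139^1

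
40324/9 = 4480+4/9 = 4480.44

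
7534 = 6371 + 1163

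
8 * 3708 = 29664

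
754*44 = 33176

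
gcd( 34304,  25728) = 8576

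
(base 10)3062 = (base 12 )1932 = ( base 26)4DK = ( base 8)5766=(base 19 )893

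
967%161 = 1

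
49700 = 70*710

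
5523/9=1841/3 =613.67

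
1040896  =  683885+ 357011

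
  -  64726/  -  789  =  64726/789 = 82.04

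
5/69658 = 5/69658 = 0.00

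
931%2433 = 931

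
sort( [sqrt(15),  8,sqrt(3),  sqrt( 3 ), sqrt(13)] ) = [ sqrt(3), sqrt(3), sqrt( 13),sqrt( 15),8 ]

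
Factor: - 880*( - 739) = 650320=2^4*5^1*11^1 * 739^1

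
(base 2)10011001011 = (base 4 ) 103023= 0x4cb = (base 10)1227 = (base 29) 1d9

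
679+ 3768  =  4447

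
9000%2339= 1983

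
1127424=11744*96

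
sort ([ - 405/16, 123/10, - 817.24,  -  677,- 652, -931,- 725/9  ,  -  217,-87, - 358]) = [ - 931,-817.24, - 677,- 652 ,  -  358  ,- 217 ,- 87, - 725/9, - 405/16,123/10]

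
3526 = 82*43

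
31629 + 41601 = 73230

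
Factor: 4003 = 4003^1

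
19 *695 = 13205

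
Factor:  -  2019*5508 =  - 2^2*3^5*17^1*673^1 = - 11120652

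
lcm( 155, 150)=4650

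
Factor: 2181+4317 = 2^1*3^2*19^2 = 6498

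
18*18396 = 331128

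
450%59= 37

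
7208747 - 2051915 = 5156832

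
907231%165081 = 81826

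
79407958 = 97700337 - 18292379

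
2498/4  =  1249/2 =624.50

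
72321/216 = 24107/72=   334.82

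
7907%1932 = 179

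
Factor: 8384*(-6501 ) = -2^6*3^1  *  11^1*131^1*197^1 = -54504384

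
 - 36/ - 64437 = 12/21479 = 0.00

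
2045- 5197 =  - 3152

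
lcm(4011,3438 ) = 24066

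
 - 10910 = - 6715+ - 4195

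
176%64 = 48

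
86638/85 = 1019 + 23/85 = 1019.27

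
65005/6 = 65005/6 = 10834.17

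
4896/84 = 58 + 2/7 = 58.29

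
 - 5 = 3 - 8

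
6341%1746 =1103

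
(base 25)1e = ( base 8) 47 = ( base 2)100111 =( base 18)23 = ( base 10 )39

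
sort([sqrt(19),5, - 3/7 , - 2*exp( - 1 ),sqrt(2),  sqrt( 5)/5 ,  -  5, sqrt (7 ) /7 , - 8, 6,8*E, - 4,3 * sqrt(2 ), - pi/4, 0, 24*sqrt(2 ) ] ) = [ - 8, - 5, -4,-pi/4, - 2*exp( - 1 ),-3/7,0, sqrt (7 )/7,sqrt( 5 )/5, sqrt( 2) , 3*sqrt( 2) , sqrt ( 19), 5,6,8*E,  24* sqrt(2)] 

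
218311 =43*5077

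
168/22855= 24/3265 = 0.01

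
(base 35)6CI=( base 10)7788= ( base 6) 100020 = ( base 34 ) 6P2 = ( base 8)17154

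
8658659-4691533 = 3967126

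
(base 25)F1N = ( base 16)24CF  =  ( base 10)9423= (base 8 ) 22317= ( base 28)c0f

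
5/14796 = 5/14796=0.00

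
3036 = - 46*(  -  66) 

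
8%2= 0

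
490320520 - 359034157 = 131286363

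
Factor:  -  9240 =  - 2^3*3^1*5^1 * 7^1 * 11^1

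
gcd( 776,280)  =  8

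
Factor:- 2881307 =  - 11^1 *13^1*20149^1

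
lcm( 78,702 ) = 702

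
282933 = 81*3493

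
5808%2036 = 1736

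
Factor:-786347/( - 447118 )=2^( - 1 )*7^ (-1)*23^1*109^(-1)*179^1*191^1 * 293^( - 1) 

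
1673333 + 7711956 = 9385289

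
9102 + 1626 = 10728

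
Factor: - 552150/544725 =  - 2^1*3^( - 1 )*269^( - 1 )*409^1 =- 818/807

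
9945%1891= 490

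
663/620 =663/620=1.07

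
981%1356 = 981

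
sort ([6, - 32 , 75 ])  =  [ - 32,6,  75]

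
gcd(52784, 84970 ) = 2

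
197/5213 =197/5213 = 0.04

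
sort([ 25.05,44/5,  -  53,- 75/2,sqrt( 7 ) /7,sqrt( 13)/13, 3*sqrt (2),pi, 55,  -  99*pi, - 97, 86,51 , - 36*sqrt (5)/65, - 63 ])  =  [-99*pi, - 97, - 63, - 53 , - 75/2,  -  36*sqrt (5)/65, sqrt(13)/13, sqrt( 7)/7, pi , 3 *sqrt(2), 44/5,25.05,51, 55,86 ]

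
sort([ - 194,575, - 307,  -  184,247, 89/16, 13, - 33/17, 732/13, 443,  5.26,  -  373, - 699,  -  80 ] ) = [-699, - 373, - 307,-194, - 184, - 80 , - 33/17, 5.26,89/16 , 13 , 732/13,247,  443,575] 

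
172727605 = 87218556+85509049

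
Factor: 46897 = 23^1*2039^1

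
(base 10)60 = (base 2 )111100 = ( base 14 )44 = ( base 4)330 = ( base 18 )36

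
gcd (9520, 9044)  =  476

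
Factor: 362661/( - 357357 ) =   -  547/539 = - 7^( - 2)* 11^(  -  1 )*547^1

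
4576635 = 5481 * 835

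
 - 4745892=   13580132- 18326024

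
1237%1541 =1237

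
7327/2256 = 7327/2256 = 3.25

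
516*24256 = 12516096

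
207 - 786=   -  579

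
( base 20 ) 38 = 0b1000100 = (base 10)68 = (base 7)125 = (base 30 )28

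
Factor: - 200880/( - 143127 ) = 2^4*3^(- 1)*5^1*19^( - 1 )= 80/57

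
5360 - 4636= 724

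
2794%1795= 999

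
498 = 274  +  224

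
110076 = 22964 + 87112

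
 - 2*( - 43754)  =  87508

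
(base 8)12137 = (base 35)490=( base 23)9jh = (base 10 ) 5215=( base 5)131330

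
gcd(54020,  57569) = 1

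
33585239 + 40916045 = 74501284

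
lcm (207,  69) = 207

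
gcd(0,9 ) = 9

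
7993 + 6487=14480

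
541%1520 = 541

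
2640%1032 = 576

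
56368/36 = 1565 + 7/9= 1565.78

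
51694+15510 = 67204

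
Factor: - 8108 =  - 2^2*2027^1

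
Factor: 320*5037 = 1611840=   2^6* 3^1*5^1 * 23^1*73^1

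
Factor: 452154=2^1*3^1 *179^1 * 421^1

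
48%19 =10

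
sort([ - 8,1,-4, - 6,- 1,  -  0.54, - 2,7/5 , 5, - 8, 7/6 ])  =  [-8,-8, - 6, - 4, - 2, - 1, -0.54,1, 7/6 , 7/5 , 5]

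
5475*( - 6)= - 32850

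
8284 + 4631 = 12915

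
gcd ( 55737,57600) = 9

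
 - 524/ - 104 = 131/26 = 5.04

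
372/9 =41 + 1/3 = 41.33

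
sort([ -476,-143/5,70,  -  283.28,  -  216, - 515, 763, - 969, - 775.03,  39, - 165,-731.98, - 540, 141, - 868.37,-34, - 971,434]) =[ - 971, - 969,- 868.37, - 775.03,-731.98, - 540, - 515,  -  476,  -  283.28,  -  216, - 165, - 34,- 143/5, 39,  70,  141,  434,  763]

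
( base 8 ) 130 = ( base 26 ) 3A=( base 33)2M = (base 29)31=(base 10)88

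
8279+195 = 8474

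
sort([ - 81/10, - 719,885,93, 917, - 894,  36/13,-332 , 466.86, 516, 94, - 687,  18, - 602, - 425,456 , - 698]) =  [ - 894, - 719,- 698, - 687, - 602, - 425, - 332, - 81/10,36/13,18, 93, 94,456, 466.86, 516, 885, 917]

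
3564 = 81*44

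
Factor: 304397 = 43^1*7079^1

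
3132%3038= 94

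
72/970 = 36/485 = 0.07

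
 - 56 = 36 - 92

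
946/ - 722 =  - 2 + 249/361 = -  1.31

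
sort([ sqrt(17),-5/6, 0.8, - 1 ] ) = [ - 1, - 5/6 , 0.8, sqrt( 17) ] 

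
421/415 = 1 + 6/415 =1.01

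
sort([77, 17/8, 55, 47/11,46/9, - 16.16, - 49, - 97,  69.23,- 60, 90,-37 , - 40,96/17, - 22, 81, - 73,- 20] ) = [- 97,-73, - 60, - 49,-40,  -  37, - 22,- 20, - 16.16,17/8,47/11,46/9,96/17,55,69.23,77,81,90]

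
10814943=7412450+3402493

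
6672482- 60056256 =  - 53383774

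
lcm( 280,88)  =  3080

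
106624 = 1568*68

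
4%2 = 0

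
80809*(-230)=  - 18586070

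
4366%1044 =190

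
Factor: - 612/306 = - 2 = - 2^1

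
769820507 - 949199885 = - 179379378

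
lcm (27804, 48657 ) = 194628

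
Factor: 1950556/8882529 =2^2 * 3^(  -  1) * 337^1*521^( - 1)*1447^1*5683^( - 1)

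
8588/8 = 1073 + 1/2 = 1073.50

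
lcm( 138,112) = 7728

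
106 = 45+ 61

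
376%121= 13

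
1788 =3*596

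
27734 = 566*49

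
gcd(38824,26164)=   844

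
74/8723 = 74/8723 = 0.01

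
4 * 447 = 1788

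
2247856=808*2782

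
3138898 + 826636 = 3965534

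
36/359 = 36/359 = 0.10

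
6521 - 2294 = 4227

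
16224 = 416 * 39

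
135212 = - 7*(-19316) 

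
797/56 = 797/56  =  14.23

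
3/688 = 3/688  =  0.00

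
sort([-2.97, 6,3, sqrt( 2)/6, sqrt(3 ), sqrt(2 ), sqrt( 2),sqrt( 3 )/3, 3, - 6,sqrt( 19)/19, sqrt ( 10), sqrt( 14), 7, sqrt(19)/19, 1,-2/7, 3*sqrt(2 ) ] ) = [ - 6, - 2.97, - 2/7,sqrt (19) /19 , sqrt(19)/19,sqrt(2)/6,  sqrt(3 ) /3, 1, sqrt(2 ), sqrt(2 ),sqrt (3),  3, 3,  sqrt(10 ), sqrt(14 ),3*sqrt(2), 6, 7]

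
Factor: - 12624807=  -  3^1*13^2*37^1 *673^1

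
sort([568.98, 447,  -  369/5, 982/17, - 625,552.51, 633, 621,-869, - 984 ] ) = [ - 984,-869,-625, - 369/5,  982/17, 447,552.51,568.98, 621,633]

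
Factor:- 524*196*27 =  -2^4*3^3*7^2*131^1=-2773008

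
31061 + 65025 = 96086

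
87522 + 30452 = 117974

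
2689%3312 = 2689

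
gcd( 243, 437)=1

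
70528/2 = 35264 = 35264.00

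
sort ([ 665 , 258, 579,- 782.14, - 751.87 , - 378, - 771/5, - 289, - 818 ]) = [- 818, - 782.14 ,-751.87,  -  378, - 289 , - 771/5, 258, 579,665 ] 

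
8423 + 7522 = 15945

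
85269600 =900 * 94744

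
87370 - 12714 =74656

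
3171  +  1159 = 4330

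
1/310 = 1/310 = 0.00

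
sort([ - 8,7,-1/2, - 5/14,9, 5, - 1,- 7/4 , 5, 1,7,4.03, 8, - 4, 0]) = [-8,-4 , - 7/4, - 1,-1/2, - 5/14, 0,1,4.03,  5 , 5, 7, 7,  8, 9 ]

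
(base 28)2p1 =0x8DD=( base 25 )3fj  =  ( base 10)2269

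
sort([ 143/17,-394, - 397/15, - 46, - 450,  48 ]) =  [ - 450, - 394, - 46, - 397/15,143/17 , 48]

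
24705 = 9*2745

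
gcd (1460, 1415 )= 5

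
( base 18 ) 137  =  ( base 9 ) 467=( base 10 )385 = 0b110000001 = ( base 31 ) cd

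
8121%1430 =971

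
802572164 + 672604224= 1475176388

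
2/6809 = 2/6809 = 0.00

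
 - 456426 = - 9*50714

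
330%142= 46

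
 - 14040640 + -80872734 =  - 94913374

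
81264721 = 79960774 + 1303947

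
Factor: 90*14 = 1260= 2^2*3^2*5^1*7^1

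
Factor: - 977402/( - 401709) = 2^1*3^( - 1)*7^ (  -  1)*11^(  -  1 )*37^( - 1)*47^( - 1)*488701^1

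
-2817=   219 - 3036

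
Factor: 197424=2^4*3^3 *457^1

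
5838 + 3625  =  9463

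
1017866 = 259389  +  758477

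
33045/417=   79 + 34/139 = 79.24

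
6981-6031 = 950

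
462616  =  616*751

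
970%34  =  18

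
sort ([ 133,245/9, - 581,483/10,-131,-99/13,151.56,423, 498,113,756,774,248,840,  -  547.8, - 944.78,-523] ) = [-944.78, - 581,-547.8,-523,-131, -99/13,245/9, 483/10,  113,  133,151.56,248, 423,498 , 756, 774,840]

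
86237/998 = 86 + 409/998 = 86.41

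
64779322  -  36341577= 28437745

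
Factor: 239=239^1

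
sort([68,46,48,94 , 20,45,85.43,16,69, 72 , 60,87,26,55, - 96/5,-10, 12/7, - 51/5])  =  [ - 96/5, - 51/5, - 10, 12/7,16, 20,26 , 45,46,48,55,60,68, 69, 72,85.43,87, 94 ]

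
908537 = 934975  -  26438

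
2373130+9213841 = 11586971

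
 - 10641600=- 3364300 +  - 7277300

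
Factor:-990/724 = -2^(-1)*3^2*5^1*11^1*181^( - 1) = -495/362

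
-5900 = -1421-4479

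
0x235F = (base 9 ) 13371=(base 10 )9055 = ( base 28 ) BFB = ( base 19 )161b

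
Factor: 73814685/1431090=4920979/95406 = 2^(-1) * 3^( - 1)*7^1*241^1*2917^1* 15901^ (-1 ) 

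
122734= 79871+42863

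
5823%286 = 103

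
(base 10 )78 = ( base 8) 116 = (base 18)46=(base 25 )33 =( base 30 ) 2i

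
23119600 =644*35900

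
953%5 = 3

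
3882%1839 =204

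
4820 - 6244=-1424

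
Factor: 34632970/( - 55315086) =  - 3^( - 1 )*5^1*67^1*541^(-1)*17041^ (-1)*51691^1 = - 17316485/27657543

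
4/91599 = 4/91599 = 0.00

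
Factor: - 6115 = -5^1*1223^1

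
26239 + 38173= 64412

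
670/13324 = 335/6662 = 0.05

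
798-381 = 417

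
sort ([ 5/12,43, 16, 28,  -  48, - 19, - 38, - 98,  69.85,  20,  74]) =[ - 98 , - 48, - 38, - 19,5/12,  16, 20, 28,43, 69.85, 74 ] 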